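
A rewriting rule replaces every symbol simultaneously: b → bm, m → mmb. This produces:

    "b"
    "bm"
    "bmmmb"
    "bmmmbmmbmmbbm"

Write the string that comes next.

bmmmbmmbmmbbmmmbmmbbmmmbmmbbmbmmmb

φ(bmmmbmmbmmbbm) expands symbol-by-symbol to bm mmb mmb mmb bm mmb mmb bm mmb mmb bm bm mmb; joining the 13 pieces gives the next term.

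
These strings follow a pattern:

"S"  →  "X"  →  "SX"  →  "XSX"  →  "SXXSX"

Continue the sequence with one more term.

XSXSXXSX

From term 3 onward, concatenate the second-to-last term with the last: S·X = SX, X·SX = XSX, …
The next term joins XSX and SXXSX.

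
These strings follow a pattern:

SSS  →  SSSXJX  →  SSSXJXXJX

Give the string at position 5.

Each term is the previous one with XJX appended.
From SSSXJXXJX, 2 further steps: SSSXJXXJX → SSSXJXXJXXJX → (answer).

SSSXJXXJXXJXXJX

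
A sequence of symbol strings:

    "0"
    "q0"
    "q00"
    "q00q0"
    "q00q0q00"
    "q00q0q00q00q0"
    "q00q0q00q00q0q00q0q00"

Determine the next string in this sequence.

q00q0q00q00q0q00q0q00q00q0q00q00q0

From term 3 onward, concatenate the last term with the second-to-last: q0·0 = q00, q00·q0 = q00q0, …
Continuing: q00q0q00q00q0q00q0q00 · q00q0q00q00q0 gives term 8.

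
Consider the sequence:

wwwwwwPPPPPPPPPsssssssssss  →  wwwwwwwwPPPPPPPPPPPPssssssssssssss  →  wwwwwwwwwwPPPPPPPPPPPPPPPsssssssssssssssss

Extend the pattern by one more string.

wwwwwwwwwwwwPPPPPPPPPPPPPPPPPPssssssssssssssssssss

The n-th term is 2n w's then 3n P's then 3n+2 s's, where the shown terms are n = 3, 4, 5.
At n = 6 the blocks have lengths 12, 18, 20.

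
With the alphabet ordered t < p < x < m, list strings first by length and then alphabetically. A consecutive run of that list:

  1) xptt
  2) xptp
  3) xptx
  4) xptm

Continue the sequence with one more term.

Treat xptm as a base-4 numeral over the given alphabet and add one, carrying through any trailing m's.

xppt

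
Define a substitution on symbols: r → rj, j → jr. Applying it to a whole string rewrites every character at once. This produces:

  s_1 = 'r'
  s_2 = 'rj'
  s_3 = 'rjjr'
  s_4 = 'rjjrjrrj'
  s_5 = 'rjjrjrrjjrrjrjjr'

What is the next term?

φ(rjjrjrrjjrrjrjjr) expands symbol-by-symbol to rj jr jr rj jr rj rj jr jr rj rj jr rj jr jr rj; joining the 16 pieces gives the next term.

rjjrjrrjjrrjrjjrjrrjrjjrrjjrjrrj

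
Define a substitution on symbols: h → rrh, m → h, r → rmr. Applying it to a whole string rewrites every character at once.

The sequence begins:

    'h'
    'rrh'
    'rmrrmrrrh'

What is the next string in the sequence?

rmrhrmrrmrhrmrrmrrmrrrh

Expanding rmrrmrrrh: r→rmr, m→h, r→rmr, r→rmr, m→h, r→rmr, r→rmr, r→rmr, h→rrh. Concatenated: rmr h rmr rmr h rmr rmr rmr rrh.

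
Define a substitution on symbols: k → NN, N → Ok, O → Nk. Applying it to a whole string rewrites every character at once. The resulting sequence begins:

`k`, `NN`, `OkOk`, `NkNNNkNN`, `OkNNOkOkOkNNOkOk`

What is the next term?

φ(OkNNOkOkOkNNOkOk) expands symbol-by-symbol to Nk NN Ok Ok Nk NN Nk NN Nk NN Ok Ok Nk NN Nk NN; joining the 16 pieces gives the next term.

NkNNOkOkNkNNNkNNNkNNOkOkNkNNNkNN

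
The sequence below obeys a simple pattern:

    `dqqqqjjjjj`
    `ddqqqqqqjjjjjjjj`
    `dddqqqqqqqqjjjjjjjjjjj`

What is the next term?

ddddqqqqqqqqqqjjjjjjjjjjjjjj

Reading off run lengths: d runs 1, 2, 3; q runs 4, 6, 8; j runs 5, 8, 11 — each is linear in n (n = 1, 2, …).
At n = 4 the blocks have lengths 4, 10, 14.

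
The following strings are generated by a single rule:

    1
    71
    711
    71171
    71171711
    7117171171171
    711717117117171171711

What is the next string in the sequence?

7117171171171711717117117171171171

Each term (from the third on) is the previous term followed by the one before it: term 3 = 71·1 = 711.
Continuing: 711717117117171171711 · 7117171171171 gives term 8.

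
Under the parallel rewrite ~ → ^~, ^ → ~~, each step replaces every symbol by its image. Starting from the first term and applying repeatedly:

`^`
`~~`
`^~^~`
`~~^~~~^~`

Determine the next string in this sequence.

Rewriting each symbol of ~~^~~~^~: ~→^~, ~→^~, ^→~~, ~→^~, ~→^~, ~→^~, ^→~~, ~→^~, which concatenates to ^~ ^~ ~~ ^~ ^~ ^~ ~~ ^~.

^~^~~~^~^~^~~~^~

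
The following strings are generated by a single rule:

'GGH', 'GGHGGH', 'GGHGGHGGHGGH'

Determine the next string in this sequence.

Each string is two copies of the previous one concatenated.
Doubling GGHGGHGGHGGH:

GGHGGHGGHGGHGGHGGHGGHGGH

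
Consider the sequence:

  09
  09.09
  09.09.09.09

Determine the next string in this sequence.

09.09.09.09.09.09.09.09

Each string is two copies of the previous one joined by '.'.
One more doubling of 09.09.09.09 gives the answer.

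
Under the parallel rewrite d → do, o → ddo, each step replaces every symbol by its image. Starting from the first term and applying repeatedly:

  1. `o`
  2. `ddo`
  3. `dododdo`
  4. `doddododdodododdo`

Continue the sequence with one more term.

doddodododdododdodododdododdododdodododdo

Replace each of the 17 characters of doddododdodododdo in place — do ddo do do ddo do ddo do do ddo do ddo do ddo do do ddo — and concatenate.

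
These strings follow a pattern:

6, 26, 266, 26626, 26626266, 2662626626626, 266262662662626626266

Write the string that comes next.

This is a Fibonacci-style word recurrence s(k) = s(k−1)·s(k−2): e.g. 26·6 = 266.
So term 8 is 266262662662626626266·2662626626626.

2662626626626266262662662626626626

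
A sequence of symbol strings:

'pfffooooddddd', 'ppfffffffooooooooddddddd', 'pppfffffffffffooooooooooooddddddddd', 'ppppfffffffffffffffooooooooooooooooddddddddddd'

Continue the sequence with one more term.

Reading off run lengths: p runs 1, 2, 3, 4; f runs 3, 7, 11, 15; o runs 4, 8, 12, 16; d runs 5, 7, 9, 11 — each is linear in n (n = 1, 2, …).
For the next term, n = 5, so the run lengths are 5, 19, 20, 13.

pppppfffffffffffffffffffooooooooooooooooooooddddddddddddd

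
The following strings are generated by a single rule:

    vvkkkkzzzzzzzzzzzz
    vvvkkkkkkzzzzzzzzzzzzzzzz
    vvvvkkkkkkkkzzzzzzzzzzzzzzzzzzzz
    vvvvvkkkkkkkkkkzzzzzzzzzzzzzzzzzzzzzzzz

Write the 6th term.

Term n consists of n-1 v's, followed by 2n-2 k's, followed by 4n z's, where the shown terms are n = 3, 4, 5, 6.
Setting n = 8 gives 7, 14, 32 characters in each block.

vvvvvvvkkkkkkkkkkkkkkzzzzzzzzzzzzzzzzzzzzzzzzzzzzzzzz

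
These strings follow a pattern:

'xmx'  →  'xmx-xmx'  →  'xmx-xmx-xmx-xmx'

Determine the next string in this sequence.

s(k+1) = s(k)·-·s(k) — each term doubles the last with '-' between the halves.
Doubling xmx-xmx-xmx-xmx with '-' between the halves:

xmx-xmx-xmx-xmx-xmx-xmx-xmx-xmx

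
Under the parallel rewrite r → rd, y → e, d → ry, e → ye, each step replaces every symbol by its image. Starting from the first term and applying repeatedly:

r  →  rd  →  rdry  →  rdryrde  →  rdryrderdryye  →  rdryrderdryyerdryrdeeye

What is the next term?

rdryrderdryyerdryrdeeyerdryrderdryyeyeeye

Replace each of the 23 characters of rdryrderdryyerdryrdeeye in place — rd ry rd e rd ry ye rd ry rd e e ye rd ry rd e rd ry ye ye e ye — and concatenate.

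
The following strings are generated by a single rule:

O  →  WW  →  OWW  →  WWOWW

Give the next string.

OWWWWOWW

Each term (from the third on) is the two preceding terms concatenated in order: term 3 = O·WW = OWW.
So term 5 is OWW·WWOWW.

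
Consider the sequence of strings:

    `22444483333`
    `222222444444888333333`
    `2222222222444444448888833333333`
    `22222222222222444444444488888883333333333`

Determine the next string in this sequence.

222222222222222222444444444444888888888333333333333

The n-th term is 4n-2 2's then 2n+2 4's then 2n-1 8's then 2n+2 3's (n = 1, 2, …).
For the next term, n = 5, so the run lengths are 18, 12, 9, 12.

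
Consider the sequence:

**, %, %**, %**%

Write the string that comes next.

This is a Fibonacci-style word recurrence s(k) = s(k−1)·s(k−2): e.g. %·** = %**.
So term 5 is %**%·%**.

%**%%**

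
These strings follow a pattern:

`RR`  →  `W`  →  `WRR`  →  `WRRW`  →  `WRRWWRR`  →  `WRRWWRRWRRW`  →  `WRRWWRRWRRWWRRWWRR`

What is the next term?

Each term (from the third on) is the previous term followed by the one before it: term 3 = W·RR = WRR.
So term 8 is WRRWWRRWRRWWRRWWRR·WRRWWRRWRRW.

WRRWWRRWRRWWRRWWRRWRRWWRRWRRW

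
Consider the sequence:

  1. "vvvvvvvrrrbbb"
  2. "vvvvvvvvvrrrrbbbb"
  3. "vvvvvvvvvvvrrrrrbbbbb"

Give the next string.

Reading off run lengths: v runs 7, 9, 11; r runs 3, 4, 5; b runs 3, 4, 5 — each is linear in n, where the shown terms are n = 3, 4, 5.
At n = 6 the blocks have lengths 13, 6, 6.

vvvvvvvvvvvvvrrrrrrbbbbbb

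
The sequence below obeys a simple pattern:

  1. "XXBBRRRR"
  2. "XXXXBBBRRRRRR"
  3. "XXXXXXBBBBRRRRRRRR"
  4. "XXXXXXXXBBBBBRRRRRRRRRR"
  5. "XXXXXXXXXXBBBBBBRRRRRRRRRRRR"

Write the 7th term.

Term n consists of 2n X's, followed by n+1 B's, followed by 2n+2 R's (n = 1, 2, …).
Setting n = 7 gives 14, 8, 16 characters in each block.

XXXXXXXXXXXXXXBBBBBBBBRRRRRRRRRRRRRRRR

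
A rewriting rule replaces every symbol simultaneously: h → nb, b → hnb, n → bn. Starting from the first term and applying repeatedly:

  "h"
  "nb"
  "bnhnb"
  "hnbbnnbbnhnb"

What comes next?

nbbnhnbhnbbnbnhnbhnbbnnbbnhnb

Rewriting each symbol of hnbbnnbbnhnb: h→nb, n→bn, b→hnb, b→hnb, n→bn, n→bn, b→hnb, b→hnb, n→bn, h→nb, n→bn, b→hnb, which concatenates to nb bn hnb hnb bn bn hnb hnb bn nb bn hnb.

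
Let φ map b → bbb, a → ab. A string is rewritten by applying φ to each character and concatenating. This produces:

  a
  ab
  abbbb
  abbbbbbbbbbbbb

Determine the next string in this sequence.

φ(abbbbbbbbbbbbb) expands symbol-by-symbol to ab bbb bbb bbb bbb bbb bbb bbb bbb bbb bbb bbb bbb bbb; joining the 14 pieces gives the next term.

abbbbbbbbbbbbbbbbbbbbbbbbbbbbbbbbbbbbbbbb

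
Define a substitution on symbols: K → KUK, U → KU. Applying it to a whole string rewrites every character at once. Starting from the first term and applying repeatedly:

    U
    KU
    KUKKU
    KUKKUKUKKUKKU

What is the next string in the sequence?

KUKKUKUKKUKKUKUKKUKUKKUKKUKUKKUKKU

φ(KUKKUKUKKUKKU) expands symbol-by-symbol to KUK KU KUK KUK KU KUK KU KUK KUK KU KUK KUK KU; joining the 13 pieces gives the next term.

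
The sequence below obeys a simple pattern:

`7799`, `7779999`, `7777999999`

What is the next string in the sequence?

7777799999999

Each string has the form 7^{n+1} 9^{2n} (n = 1, 2, …).
At n = 4 the blocks have lengths 5, 8.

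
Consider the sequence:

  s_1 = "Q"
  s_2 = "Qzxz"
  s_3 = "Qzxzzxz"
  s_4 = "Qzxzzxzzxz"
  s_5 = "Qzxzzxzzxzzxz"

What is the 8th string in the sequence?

Each term is the previous one with zxz appended.
From Qzxzzxzzxzzxz, 3 further steps: Qzxzzxzzxzzxz → Qzxzzxzzxzzxzzxz → Qzxzzxzzxzzxzzxzzxz → (answer).

Qzxzzxzzxzzxzzxzzxzzxz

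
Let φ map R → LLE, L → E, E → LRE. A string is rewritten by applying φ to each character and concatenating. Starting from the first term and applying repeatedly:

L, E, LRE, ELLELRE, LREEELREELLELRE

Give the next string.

Rewriting the 15 symbols of LREEELREELLELRE one by one yields E LLE LRE LRE LRE E LLE LRE LRE E E LRE E LLE LRE; concatenated:

ELLELRELRELREELLELRELREEELREELLELRE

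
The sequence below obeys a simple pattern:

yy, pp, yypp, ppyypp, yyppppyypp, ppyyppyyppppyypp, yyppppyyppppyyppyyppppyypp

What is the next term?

ppyyppyyppppyyppyyppppyyppppyyppyyppppyypp

From term 3 onward, concatenate the second-to-last term with the last: yy·pp = yypp, pp·yypp = ppyypp, …
So term 8 is ppyyppyyppppyypp·yyppppyyppppyyppyyppppyypp.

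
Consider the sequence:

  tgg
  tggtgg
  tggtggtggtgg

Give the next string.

Every step duplicates the string.
Doubling tggtggtggtgg:

tggtggtggtggtggtggtggtgg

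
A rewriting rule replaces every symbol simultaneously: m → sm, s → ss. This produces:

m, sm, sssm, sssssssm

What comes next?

Expanding sssssssm: s→ss, s→ss, s→ss, s→ss, s→ss, s→ss, s→ss, m→sm. Concatenated: ss ss ss ss ss ss ss sm.

sssssssssssssssm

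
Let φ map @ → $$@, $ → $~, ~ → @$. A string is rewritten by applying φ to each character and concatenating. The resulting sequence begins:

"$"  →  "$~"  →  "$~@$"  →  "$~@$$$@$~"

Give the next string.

$~@$$$@$~$~$~$$@$~@$

Apply φ to $~@$$$@$~ symbol by symbol: $→$~, ~→@$, @→$$@, $→$~, $→$~, $→$~, @→$$@, $→$~, ~→@$; joined: $~ @$ $$@ $~ $~ $~ $$@ $~ @$.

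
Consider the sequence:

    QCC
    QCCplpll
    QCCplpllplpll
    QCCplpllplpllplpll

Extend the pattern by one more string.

Every step adds plpll to the end: s(k+1) = s(k)·plpll.
One more step from QCCplpllplpllplpll gives the answer.

QCCplpllplpllplpllplpll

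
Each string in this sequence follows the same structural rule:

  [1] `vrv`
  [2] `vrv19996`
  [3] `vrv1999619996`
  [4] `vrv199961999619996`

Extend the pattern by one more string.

The strings grow by a fixed suffix 19996 each time.
Applying this once more to vrv199961999619996:

vrv19996199961999619996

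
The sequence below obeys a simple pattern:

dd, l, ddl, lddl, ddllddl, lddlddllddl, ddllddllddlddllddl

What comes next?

From term 3 onward, concatenate the second-to-last term with the last: dd·l = ddl, l·ddl = lddl, …
Continuing: lddlddllddl · ddllddllddlddllddl gives term 8.

lddlddllddlddllddllddlddllddl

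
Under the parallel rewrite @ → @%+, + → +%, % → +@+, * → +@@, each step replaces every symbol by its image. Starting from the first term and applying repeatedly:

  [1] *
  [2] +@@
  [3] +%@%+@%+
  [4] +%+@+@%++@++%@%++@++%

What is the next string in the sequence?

+%+@++%@%++%@%++@++%+%@%++%+%+@+@%++@++%+%@%++%+%+@+

Applying the rule to each of the 21 symbols of +%+@+@%++@++%@%++@++% gives the pieces +% +@+ +% @%+ +% @%+ +@+ +% +% @%+ +% +% +@+ @%+ +@+ +% +% @%+ +% +% +@+, which concatenate to the answer.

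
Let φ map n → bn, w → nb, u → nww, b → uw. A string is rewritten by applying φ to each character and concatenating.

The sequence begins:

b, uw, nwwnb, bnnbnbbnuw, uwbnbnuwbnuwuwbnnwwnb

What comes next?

nwwnbuwbnuwbnnwwnbuwbnnwwnbnwwnbuwbnbnnbnbbnuw

Applying the rule to each of the 21 symbols of uwbnbnuwbnuwuwbnnwwnb gives the pieces nww nb uw bn uw bn nww nb uw bn nww nb nww nb uw bn bn nb nb bn uw, which concatenate to the answer.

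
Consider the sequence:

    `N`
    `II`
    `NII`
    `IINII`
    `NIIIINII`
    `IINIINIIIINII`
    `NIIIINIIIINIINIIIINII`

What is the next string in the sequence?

From term 3 onward, concatenate the second-to-last term with the last: N·II = NII, II·NII = IINII, …
The next term joins IINIINIIIINII and NIIIINIIIINIINIIIINII.

IINIINIIIINIINIIIINIIIINIINIIIINII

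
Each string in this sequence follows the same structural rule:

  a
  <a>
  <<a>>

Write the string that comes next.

Each term wraps the previous one in < on the left and > on the right.
So the next term is <·<<a>>·>.

<<<a>>>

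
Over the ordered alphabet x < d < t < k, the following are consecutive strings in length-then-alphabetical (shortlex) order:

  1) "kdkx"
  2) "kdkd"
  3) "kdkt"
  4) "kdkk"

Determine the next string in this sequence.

ktxx

Treat kdkk as a base-4 numeral over the given alphabet and add one, carrying through any trailing k's.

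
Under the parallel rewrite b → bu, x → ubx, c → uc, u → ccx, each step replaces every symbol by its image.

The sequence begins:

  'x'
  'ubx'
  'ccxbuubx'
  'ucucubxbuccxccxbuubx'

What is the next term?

Rewriting the 20 symbols of ucucubxbuccxccxbuubx one by one yields ccx uc ccx uc ccx bu ubx bu ccx uc uc ubx uc uc ubx bu ccx ccx bu ubx; concatenated:

ccxucccxucccxbuubxbuccxucucubxucucubxbuccxccxbuubx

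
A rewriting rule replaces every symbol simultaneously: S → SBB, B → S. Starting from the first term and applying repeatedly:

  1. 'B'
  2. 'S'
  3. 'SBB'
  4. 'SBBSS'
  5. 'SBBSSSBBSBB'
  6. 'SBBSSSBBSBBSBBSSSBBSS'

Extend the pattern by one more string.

Replace each of the 21 characters of SBBSSSBBSBBSBBSSSBBSS in place — SBB S S SBB SBB SBB S S SBB S S SBB S S SBB SBB SBB S S SBB SBB — and concatenate.

SBBSSSBBSBBSBBSSSBBSSSBBSSSBBSBBSBBSSSBBSBB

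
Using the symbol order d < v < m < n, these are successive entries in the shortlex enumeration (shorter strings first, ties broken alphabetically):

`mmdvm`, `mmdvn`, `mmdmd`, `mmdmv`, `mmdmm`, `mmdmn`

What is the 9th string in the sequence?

Advancing 3 positions from mmdmn through mmdmn → mmdnd → mmdnv reaches term 9.

mmdnm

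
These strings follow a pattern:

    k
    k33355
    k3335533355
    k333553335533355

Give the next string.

The strings grow by a fixed suffix 33355 each time.
Applying this once more to k333553335533355:

k33355333553335533355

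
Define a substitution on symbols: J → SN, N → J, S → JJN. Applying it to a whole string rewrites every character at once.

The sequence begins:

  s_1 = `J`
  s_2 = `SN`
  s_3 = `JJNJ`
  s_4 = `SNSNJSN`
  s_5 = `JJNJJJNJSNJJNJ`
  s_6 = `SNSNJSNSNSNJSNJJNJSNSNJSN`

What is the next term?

JJNJJJNJSNJJNJJJNJJJNJSNJJNJSNSNJSNJJNJJJNJSNJJNJ

Applying the rule to each of the 25 symbols of SNSNJSNSNSNJSNJJNJSNSNJSN gives the pieces JJN J JJN J SN JJN J JJN J JJN J SN JJN J SN SN J SN JJN J JJN J SN JJN J, which concatenate to the answer.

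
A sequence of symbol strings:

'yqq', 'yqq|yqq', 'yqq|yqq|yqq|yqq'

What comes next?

Each string is two copies of the previous one joined by '|'.
One more doubling of yqq|yqq|yqq|yqq gives the answer.

yqq|yqq|yqq|yqq|yqq|yqq|yqq|yqq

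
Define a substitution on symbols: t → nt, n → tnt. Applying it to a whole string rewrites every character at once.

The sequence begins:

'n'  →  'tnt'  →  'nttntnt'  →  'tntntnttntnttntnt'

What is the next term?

Replace each of the 17 characters of tntntnttntnttntnt in place — nt tnt nt tnt nt tnt nt nt tnt nt tnt nt nt tnt nt tnt nt — and concatenate.

nttntnttntnttntntnttntnttntntnttntnttntnt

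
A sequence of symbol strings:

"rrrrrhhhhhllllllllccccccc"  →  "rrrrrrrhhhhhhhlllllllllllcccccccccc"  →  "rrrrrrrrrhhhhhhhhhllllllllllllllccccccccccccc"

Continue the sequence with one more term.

Each string has the form r^{2n+1} h^{2n+1} l^{3n+2} c^{3n+1}, where the shown terms are n = 2, 3, 4.
Setting n = 5 gives 11, 11, 17, 16 characters in each block.

rrrrrrrrrrrhhhhhhhhhhhlllllllllllllllllcccccccccccccccc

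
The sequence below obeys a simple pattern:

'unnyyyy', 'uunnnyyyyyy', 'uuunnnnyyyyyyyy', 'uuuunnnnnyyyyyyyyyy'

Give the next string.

uuuuunnnnnnyyyyyyyyyyyy

Each string has the form u^{n-1} n^{n} y^{2n}, where the shown terms are n = 2, 3, 4, 5.
For the next term, n = 6, so the run lengths are 5, 6, 12.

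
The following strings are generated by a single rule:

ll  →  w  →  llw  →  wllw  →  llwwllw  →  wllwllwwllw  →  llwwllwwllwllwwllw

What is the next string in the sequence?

This is a Fibonacci-style word recurrence s(k) = s(k−2)·s(k−1): e.g. ll·w = llw.
Continuing: wllwllwwllw · llwwllwwllwllwwllw gives term 8.

wllwllwwllwllwwllwwllwllwwllw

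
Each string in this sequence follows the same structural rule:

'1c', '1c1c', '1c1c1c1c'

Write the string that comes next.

1c1c1c1c1c1c1c1c

Every step duplicates the string.
So the next term is two copies of 1c1c1c1c.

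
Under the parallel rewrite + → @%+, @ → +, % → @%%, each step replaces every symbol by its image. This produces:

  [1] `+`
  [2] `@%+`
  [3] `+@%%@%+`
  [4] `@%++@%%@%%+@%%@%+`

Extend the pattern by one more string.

Rewriting the 17 symbols of @%++@%%@%%+@%%@%+ one by one yields + @%% @%+ @%+ + @%% @%% + @%% @%% @%+ + @%% @%% + @%% @%+; concatenated:

+@%%@%+@%++@%%@%%+@%%@%%@%++@%%@%%+@%%@%+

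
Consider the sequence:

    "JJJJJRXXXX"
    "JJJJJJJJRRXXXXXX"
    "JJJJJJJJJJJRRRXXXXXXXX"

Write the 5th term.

JJJJJJJJJJJJJJJJJRRRRRXXXXXXXXXXXX

Each string has the form J^{3n+2} R^{n} X^{2n+2} (n = 1, 2, …).
For term 5, n = 5, so the run lengths are 17, 5, 12.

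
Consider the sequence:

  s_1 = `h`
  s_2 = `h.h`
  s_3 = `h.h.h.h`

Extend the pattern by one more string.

h.h.h.h.h.h.h.h

Each string is two copies of the previous one joined by '.'.
So the next term is two copies of h.h.h.h with '.' between the halves.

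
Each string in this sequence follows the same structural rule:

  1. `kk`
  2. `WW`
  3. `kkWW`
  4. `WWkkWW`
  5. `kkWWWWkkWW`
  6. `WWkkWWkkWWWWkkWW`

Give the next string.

kkWWWWkkWWWWkkWWkkWWWWkkWW

This is a Fibonacci-style word recurrence s(k) = s(k−2)·s(k−1): e.g. kk·WW = kkWW.
The next term joins kkWWWWkkWW and WWkkWWkkWWWWkkWW.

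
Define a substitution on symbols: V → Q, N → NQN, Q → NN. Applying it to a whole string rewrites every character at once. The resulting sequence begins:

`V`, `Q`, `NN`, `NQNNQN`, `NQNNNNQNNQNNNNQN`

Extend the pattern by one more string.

Replace each of the 16 characters of NQNNNNQNNQNNNNQN in place — NQN NN NQN NQN NQN NQN NN NQN NQN NN NQN NQN NQN NQN NN NQN — and concatenate.

NQNNNNQNNQNNQNNQNNNNQNNQNNNNQNNQNNQNNQNNNNQN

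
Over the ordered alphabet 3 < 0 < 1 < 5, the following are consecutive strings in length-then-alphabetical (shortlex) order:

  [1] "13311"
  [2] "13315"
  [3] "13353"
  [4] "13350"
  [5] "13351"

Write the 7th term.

13033

Continuing the enumeration 2 steps past 13351: 13351 → 13355 → (answer).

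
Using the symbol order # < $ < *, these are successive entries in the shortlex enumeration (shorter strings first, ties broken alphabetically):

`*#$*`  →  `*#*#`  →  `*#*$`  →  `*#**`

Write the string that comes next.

*$##

Treat *#** as a base-3 numeral over the given alphabet and add one, carrying through any trailing *'s.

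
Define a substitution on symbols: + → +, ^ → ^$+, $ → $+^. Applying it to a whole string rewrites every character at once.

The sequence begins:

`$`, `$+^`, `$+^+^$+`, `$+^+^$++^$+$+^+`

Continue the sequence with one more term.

Replace each of the 15 characters of $+^+^$++^$+$+^+ in place — $+^ + ^$+ + ^$+ $+^ + + ^$+ $+^ + $+^ + ^$+ + — and concatenate.

$+^+^$++^$+$+^++^$+$+^+$+^+^$++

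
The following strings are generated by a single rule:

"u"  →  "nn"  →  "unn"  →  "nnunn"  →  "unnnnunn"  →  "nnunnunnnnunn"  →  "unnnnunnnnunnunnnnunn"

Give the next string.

nnunnunnnnunnunnnnunnnnunnunnnnunn

From term 3 onward, concatenate the second-to-last term with the last: u·nn = unn, nn·unn = nnunn, …
So term 8 is nnunnunnnnunn·unnnnunnnnunnunnnnunn.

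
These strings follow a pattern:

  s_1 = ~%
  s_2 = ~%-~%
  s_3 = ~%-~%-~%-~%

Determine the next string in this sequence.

~%-~%-~%-~%-~%-~%-~%-~%

s(k+1) = s(k)·-·s(k) — each term doubles the last with '-' between the halves.
One more doubling of ~%-~%-~%-~% gives the answer.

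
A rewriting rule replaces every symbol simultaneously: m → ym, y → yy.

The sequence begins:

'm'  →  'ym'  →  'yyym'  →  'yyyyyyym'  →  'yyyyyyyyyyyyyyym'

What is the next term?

yyyyyyyyyyyyyyyyyyyyyyyyyyyyyyym

Applying the rule to each of the 16 symbols of yyyyyyyyyyyyyyym gives the pieces yy yy yy yy yy yy yy yy yy yy yy yy yy yy yy ym, which concatenate to the answer.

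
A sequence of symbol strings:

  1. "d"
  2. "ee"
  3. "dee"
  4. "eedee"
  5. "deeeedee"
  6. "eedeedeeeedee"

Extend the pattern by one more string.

This is a Fibonacci-style word recurrence s(k) = s(k−2)·s(k−1): e.g. d·ee = dee.
So term 7 is deeeedee·eedeedeeeedee.

deeeedeeeedeedeeeedee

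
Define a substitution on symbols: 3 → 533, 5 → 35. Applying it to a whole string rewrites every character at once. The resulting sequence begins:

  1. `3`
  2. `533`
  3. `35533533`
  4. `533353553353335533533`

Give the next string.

3553353353335533353553353335533533533353553353335533533

Replace each of the 21 characters of 533353553353335533533 in place — 35 533 533 533 35 533 35 35 533 533 35 533 533 533 35 35 533 533 35 533 533 — and concatenate.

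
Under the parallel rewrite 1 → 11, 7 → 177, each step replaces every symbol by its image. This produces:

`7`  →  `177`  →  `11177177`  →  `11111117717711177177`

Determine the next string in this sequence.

111111111111111771771117717711111117717711177177

φ(11111117717711177177) expands symbol-by-symbol to 11 11 11 11 11 11 11 177 177 11 177 177 11 11 11 177 177 11 177 177; joining the 20 pieces gives the next term.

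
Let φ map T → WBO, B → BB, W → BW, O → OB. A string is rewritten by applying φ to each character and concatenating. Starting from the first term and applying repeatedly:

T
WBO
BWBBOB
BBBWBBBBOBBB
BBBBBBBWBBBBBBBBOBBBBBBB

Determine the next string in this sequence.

Replace each of the 24 characters of BBBBBBBWBBBBBBBBOBBBBBBB in place — BB BB BB BB BB BB BB BW BB BB BB BB BB BB BB BB OB BB BB BB BB BB BB BB — and concatenate.

BBBBBBBBBBBBBBBWBBBBBBBBBBBBBBBBOBBBBBBBBBBBBBBB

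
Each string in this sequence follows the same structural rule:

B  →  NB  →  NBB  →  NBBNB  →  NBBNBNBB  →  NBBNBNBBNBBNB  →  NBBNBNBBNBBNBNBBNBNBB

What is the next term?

NBBNBNBBNBBNBNBBNBNBBNBBNBNBBNBBNB

From term 3 onward, concatenate the last term with the second-to-last: NB·B = NBB, NBB·NB = NBBNB, …
The next term joins NBBNBNBBNBBNBNBBNBNBB and NBBNBNBBNBBNB.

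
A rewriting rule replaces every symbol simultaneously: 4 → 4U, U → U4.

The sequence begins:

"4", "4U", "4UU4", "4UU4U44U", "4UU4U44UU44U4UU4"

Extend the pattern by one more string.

4UU4U44UU44U4UU4U44U4UU44UU4U44U

Replace each of the 16 characters of 4UU4U44UU44U4UU4 in place — 4U U4 U4 4U U4 4U 4U U4 U4 4U 4U U4 4U U4 U4 4U — and concatenate.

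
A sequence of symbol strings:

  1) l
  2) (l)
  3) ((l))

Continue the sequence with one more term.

s(k+1) = (·s(k)·), so each term gains ( as a prefix and ) as a suffix.
Applying this once more to ((l)):

(((l)))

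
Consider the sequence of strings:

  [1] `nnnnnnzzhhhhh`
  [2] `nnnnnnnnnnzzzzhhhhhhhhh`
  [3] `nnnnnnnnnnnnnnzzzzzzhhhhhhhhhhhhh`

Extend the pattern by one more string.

nnnnnnnnnnnnnnnnnnzzzzzzzzhhhhhhhhhhhhhhhhh

Term n consists of 4n+2 n's, followed by 2n z's, followed by 4n+1 h's (n = 1, 2, …).
For the next term, n = 4, so the run lengths are 18, 8, 17.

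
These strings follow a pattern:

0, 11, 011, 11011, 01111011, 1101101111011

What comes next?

This is a Fibonacci-style word recurrence s(k) = s(k−2)·s(k−1): e.g. 0·11 = 011.
So term 7 is 01111011·1101101111011.

011110111101101111011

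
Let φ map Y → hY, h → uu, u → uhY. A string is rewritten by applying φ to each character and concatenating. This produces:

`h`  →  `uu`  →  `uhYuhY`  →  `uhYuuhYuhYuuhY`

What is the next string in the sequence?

uhYuuhYuhYuhYuuhYuhYuuhYuhYuhYuuhY

Applying the rule to each of the 14 symbols of uhYuuhYuhYuuhY gives the pieces uhY uu hY uhY uhY uu hY uhY uu hY uhY uhY uu hY, which concatenate to the answer.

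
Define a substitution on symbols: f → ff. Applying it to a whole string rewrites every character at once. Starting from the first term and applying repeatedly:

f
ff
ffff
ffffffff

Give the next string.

ffffffffffffffff

Expanding ffffffff: f→ff, f→ff, f→ff, f→ff, f→ff, f→ff, f→ff, f→ff. Concatenated: ff ff ff ff ff ff ff ff.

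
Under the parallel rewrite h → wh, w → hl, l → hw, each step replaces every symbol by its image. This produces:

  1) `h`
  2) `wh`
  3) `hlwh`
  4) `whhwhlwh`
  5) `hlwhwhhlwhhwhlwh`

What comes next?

Applying the rule to each of the 16 symbols of hlwhwhhlwhhwhlwh gives the pieces wh hw hl wh hl wh wh hw hl wh wh hl wh hw hl wh, which concatenate to the answer.

whhwhlwhhlwhwhhwhlwhwhhlwhhwhlwh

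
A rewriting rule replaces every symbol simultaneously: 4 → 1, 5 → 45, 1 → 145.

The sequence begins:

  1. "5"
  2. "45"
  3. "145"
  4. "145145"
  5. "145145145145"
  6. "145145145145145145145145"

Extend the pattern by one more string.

Replace each of the 24 characters of 145145145145145145145145 in place — 145 1 45 145 1 45 145 1 45 145 1 45 145 1 45 145 1 45 145 1 45 145 1 45 — and concatenate.

145145145145145145145145145145145145145145145145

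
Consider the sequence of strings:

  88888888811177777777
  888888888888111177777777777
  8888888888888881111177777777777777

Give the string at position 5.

888888888888888888888111111177777777777777777777

The n-th term is 3n 8's then n 1's then 3n-1 7's, where the shown terms are n = 3, 4, 5.
At n = 7 the blocks have lengths 21, 7, 20.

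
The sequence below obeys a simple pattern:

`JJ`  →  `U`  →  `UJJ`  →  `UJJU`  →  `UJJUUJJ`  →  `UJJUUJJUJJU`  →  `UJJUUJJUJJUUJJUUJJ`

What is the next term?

UJJUUJJUJJUUJJUUJJUJJUUJJUJJU

This is a Fibonacci-style word recurrence s(k) = s(k−1)·s(k−2): e.g. U·JJ = UJJ.
The next term joins UJJUUJJUJJUUJJUUJJ and UJJUUJJUJJU.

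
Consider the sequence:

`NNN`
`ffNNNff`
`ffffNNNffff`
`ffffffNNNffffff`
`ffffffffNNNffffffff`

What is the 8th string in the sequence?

Every step adds ff to the front and ff to the end of the previous string.
From ffffffffNNNffffffff, 3 further steps: ffffffffNNNffffffff → ffffffffffNNNffffffffff → ffffffffffffNNNffffffffffff → (answer).

ffffffffffffffNNNffffffffffffff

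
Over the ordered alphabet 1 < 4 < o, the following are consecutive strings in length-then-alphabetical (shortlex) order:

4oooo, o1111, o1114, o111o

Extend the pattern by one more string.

o1141

Treat o111o as a base-3 numeral over the given alphabet and add one, carrying through any trailing o's.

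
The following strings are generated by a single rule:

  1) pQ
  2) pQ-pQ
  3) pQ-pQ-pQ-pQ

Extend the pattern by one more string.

pQ-pQ-pQ-pQ-pQ-pQ-pQ-pQ

s(k+1) = s(k)·-·s(k) — each term doubles the last with '-' between the halves.
So the next term is two copies of pQ-pQ-pQ-pQ with '-' between the halves.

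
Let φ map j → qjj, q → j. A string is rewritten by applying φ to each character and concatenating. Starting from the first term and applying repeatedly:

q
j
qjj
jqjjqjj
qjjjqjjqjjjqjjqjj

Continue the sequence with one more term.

Rewriting the 17 symbols of qjjjqjjqjjjqjjqjj one by one yields j qjj qjj qjj j qjj qjj j qjj qjj qjj j qjj qjj j qjj qjj; concatenated:

jqjjqjjqjjjqjjqjjjqjjqjjqjjjqjjqjjjqjjqjj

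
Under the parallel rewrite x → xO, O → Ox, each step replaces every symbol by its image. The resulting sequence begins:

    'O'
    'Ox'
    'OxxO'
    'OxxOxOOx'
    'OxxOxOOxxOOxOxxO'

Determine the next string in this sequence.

φ(OxxOxOOxxOOxOxxO) expands symbol-by-symbol to Ox xO xO Ox xO Ox Ox xO xO Ox Ox xO Ox xO xO Ox; joining the 16 pieces gives the next term.

OxxOxOOxxOOxOxxOxOOxOxxOOxxOxOOx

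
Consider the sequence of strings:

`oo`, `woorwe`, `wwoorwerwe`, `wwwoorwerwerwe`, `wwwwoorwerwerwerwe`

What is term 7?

Every step adds w to the front and rwe to the end of the previous string.
From wwwwoorwerwerwerwe, 2 further steps: wwwwoorwerwerwerwe → wwwwwoorwerwerwerwerwe → (answer).

wwwwwwoorwerwerwerwerwerwe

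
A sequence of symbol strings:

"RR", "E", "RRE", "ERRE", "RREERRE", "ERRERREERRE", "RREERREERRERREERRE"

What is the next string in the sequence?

This is a Fibonacci-style word recurrence s(k) = s(k−2)·s(k−1): e.g. RR·E = RRE.
So term 8 is ERRERREERRE·RREERREERRERREERRE.

ERRERREERRERREERREERRERREERRE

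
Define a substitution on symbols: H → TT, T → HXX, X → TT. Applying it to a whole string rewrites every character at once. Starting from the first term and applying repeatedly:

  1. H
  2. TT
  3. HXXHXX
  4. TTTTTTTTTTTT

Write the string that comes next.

HXXHXXHXXHXXHXXHXXHXXHXXHXXHXXHXXHXX

Rewriting each symbol of TTTTTTTTTTTT: T→HXX, T→HXX, T→HXX, T→HXX, T→HXX, T→HXX, T→HXX, T→HXX, T→HXX, T→HXX, T→HXX, T→HXX, which concatenates to HXX HXX HXX HXX HXX HXX HXX HXX HXX HXX HXX HXX.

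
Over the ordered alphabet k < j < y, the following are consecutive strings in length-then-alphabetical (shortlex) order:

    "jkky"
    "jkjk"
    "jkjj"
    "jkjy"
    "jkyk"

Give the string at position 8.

jjkk

Continuing the enumeration 3 steps past jkyk: jkyk → jkyj → jkyy → (answer).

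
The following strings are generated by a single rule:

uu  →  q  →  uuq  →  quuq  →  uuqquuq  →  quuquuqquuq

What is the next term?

Each term (from the third on) is the two preceding terms concatenated in order: term 3 = uu·q = uuq.
The next term joins uuqquuq and quuquuqquuq.

uuqquuqquuquuqquuq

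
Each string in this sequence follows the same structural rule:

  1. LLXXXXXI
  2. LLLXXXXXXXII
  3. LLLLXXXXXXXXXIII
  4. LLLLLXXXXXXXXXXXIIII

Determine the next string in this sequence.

Each string has the form L^{n} X^{2n+1} I^{n-1}, where the shown terms are n = 2, 3, 4, 5.
At n = 6 the blocks have lengths 6, 13, 5.

LLLLLLXXXXXXXXXXXXXIIIII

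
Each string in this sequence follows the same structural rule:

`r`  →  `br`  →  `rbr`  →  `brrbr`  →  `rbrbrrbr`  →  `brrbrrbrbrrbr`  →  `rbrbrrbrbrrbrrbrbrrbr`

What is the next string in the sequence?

brrbrrbrbrrbrrbrbrrbrbrrbrrbrbrrbr

This is a Fibonacci-style word recurrence s(k) = s(k−2)·s(k−1): e.g. r·br = rbr.
The next term joins brrbrrbrbrrbr and rbrbrrbrbrrbrrbrbrrbr.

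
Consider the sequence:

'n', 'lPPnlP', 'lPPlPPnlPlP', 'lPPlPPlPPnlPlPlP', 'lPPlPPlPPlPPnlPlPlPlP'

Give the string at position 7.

lPPlPPlPPlPPlPPlPPnlPlPlPlPlPlP

Each term wraps the previous one in lPP on the left and lP on the right.
From lPPlPPlPPlPPnlPlPlPlP, 2 further steps: lPPlPPlPPlPPnlPlPlPlP → lPPlPPlPPlPPlPPnlPlPlPlPlP → (answer).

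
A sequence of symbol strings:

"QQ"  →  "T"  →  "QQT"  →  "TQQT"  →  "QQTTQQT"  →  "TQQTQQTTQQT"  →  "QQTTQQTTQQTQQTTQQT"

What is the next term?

TQQTQQTTQQTQQTTQQTTQQTQQTTQQT

This is a Fibonacci-style word recurrence s(k) = s(k−2)·s(k−1): e.g. QQ·T = QQT.
Continuing: TQQTQQTTQQT · QQTTQQTTQQTQQTTQQT gives term 8.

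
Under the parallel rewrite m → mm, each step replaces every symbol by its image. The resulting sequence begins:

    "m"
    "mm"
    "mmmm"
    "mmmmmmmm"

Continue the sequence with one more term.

Expanding mmmmmmmm: m→mm, m→mm, m→mm, m→mm, m→mm, m→mm, m→mm, m→mm. Concatenated: mm mm mm mm mm mm mm mm.

mmmmmmmmmmmmmmmm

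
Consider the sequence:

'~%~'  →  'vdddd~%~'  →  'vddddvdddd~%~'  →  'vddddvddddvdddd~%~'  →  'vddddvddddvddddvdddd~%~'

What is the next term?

vddddvddddvddddvddddvdddd~%~

Each term is the previous one with vdddd prepended.
One more step from vddddvddddvddddvdddd~%~ gives the answer.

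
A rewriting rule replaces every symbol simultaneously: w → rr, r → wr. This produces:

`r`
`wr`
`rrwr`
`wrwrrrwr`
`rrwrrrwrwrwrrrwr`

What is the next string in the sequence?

Rewriting the 16 symbols of rrwrrrwrwrwrrrwr one by one yields wr wr rr wr wr wr rr wr rr wr rr wr wr wr rr wr; concatenated:

wrwrrrwrwrwrrrwrrrwrrrwrwrwrrrwr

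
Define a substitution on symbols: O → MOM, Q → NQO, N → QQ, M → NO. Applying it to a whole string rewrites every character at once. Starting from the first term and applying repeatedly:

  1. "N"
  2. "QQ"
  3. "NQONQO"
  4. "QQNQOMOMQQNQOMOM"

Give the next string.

Applying the rule to each of the 16 symbols of QQNQOMOMQQNQOMOM gives the pieces NQO NQO QQ NQO MOM NO MOM NO NQO NQO QQ NQO MOM NO MOM NO, which concatenate to the answer.

NQONQOQQNQOMOMNOMOMNONQONQOQQNQOMOMNOMOMNO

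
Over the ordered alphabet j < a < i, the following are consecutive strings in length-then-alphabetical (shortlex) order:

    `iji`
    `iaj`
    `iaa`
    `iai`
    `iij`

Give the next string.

iia

Treat iij as a base-3 numeral over the given alphabet and add one, carrying through any trailing i's.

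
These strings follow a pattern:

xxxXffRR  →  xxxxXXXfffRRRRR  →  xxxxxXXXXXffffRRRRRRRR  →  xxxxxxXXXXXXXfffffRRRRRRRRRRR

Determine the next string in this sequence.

Reading off run lengths: x runs 3, 4, 5, 6; X runs 1, 3, 5, 7; f runs 2, 3, 4, 5; R runs 2, 5, 8, 11 — each is linear in n (n = 1, 2, …).
Setting n = 5 gives 7, 9, 6, 14 characters in each block.

xxxxxxxXXXXXXXXXffffffRRRRRRRRRRRRRR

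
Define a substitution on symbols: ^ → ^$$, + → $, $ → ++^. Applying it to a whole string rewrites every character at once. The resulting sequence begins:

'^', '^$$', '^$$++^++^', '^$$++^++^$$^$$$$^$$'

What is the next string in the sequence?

φ(^$$++^++^$$^$$$$^$$) expands symbol-by-symbol to ^$$ ++^ ++^ $ $ ^$$ $ $ ^$$ ++^ ++^ ^$$ ++^ ++^ ++^ ++^ ^$$ ++^ ++^; joining the 19 pieces gives the next term.

^$$++^++^$$^$$$$^$$++^++^^$$++^++^++^++^^$$++^++^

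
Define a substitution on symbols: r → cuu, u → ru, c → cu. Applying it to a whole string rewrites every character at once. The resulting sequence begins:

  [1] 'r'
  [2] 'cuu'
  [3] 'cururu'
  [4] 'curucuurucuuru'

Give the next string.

Replace each of the 14 characters of curucuurucuuru in place — cu ru cuu ru cu ru ru cuu ru cu ru ru cuu ru — and concatenate.

curucuurucururucuurucururucuuru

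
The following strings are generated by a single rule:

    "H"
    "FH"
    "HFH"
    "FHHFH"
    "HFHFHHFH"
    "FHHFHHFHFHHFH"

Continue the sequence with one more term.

Each term (from the third on) is the two preceding terms concatenated in order: term 3 = H·FH = HFH.
So term 7 is HFHFHHFH·FHHFHHFHFHHFH.

HFHFHHFHFHHFHHFHFHHFH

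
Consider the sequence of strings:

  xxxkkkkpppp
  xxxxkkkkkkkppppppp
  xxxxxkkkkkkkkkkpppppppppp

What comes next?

Term n consists of n+2 x's, followed by 3n+1 k's, followed by 3n+1 p's (n = 1, 2, …).
At n = 4 the blocks have lengths 6, 13, 13.

xxxxxxkkkkkkkkkkkkkppppppppppppp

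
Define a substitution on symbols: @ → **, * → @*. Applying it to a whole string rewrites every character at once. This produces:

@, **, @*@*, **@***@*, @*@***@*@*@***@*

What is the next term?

φ(@*@***@*@*@***@*) expands symbol-by-symbol to ** @* ** @* @* @* ** @* ** @* ** @* @* @* ** @*; joining the 16 pieces gives the next term.

**@***@*@*@***@***@***@*@*@***@*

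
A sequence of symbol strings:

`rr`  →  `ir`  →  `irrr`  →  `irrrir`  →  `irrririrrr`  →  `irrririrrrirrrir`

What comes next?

From term 3 onward, concatenate the last term with the second-to-last: ir·rr = irrr, irrr·ir = irrrir, …
The next term joins irrririrrrirrrir and irrririrrr.

irrririrrrirrririrrririrrr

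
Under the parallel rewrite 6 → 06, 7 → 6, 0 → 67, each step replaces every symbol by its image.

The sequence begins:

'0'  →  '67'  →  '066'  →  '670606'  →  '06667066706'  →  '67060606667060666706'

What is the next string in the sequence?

Applying the rule to each of the 20 symbols of 67060606667060666706 gives the pieces 06 6 67 06 67 06 67 06 06 06 6 67 06 67 06 06 06 6 67 06, which concatenate to the answer.

0666706670667060606667066706060666706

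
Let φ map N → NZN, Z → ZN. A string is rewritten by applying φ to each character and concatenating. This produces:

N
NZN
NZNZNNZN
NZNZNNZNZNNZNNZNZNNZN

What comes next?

NZNZNNZNZNNZNNZNZNNZNZNNZNNZNZNNZNNZNZNNZNZNNZNNZNZNNZN

Replace each of the 21 characters of NZNZNNZNZNNZNNZNZNNZN in place — NZN ZN NZN ZN NZN NZN ZN NZN ZN NZN NZN ZN NZN NZN ZN NZN ZN NZN NZN ZN NZN — and concatenate.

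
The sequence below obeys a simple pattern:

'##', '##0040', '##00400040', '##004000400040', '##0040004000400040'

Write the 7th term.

Every step adds 0040 to the end: s(k+1) = s(k)·0040.
From ##0040004000400040, 2 further steps: ##0040004000400040 → ##00400040004000400040 → (answer).

##004000400040004000400040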